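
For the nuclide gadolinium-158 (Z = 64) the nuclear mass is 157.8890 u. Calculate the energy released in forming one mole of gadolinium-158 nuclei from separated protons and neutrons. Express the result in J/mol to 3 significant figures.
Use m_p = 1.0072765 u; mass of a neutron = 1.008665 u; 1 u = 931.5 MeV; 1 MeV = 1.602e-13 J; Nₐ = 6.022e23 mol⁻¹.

Total constituent mass: 64 × 1.0072765 + 94 × 1.008665 = 159.2802060 u
Δm = 159.2802060 − 157.8890 = 1.3912060 u
E_B = 1.3912060 × 931.5 = 1295.91 MeV
Per nucleus in joules: 1295.91 MeV × 1.602e-13 J/MeV = 2.0760e-10 J
Per mole: 2.0760e-10 J × 6.022e23 mol⁻¹ = 1.2502e+14 J/mol

1.25e+14 J/mol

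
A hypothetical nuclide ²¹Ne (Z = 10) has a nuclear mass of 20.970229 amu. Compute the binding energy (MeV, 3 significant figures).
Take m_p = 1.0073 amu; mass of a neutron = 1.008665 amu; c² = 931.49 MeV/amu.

Z = 10, so N = A − Z = 21 − 10 = 11.
Mass of separated nucleons = 10(1.0073) + 11(1.008665) = 10.0730 + 11.095315 = 21.168315 amu
The mass defect is 21.168315 − 20.970229 = 0.198086 amu.
E_B = 0.198086 × 931.49 = 184.515 MeV

185 MeV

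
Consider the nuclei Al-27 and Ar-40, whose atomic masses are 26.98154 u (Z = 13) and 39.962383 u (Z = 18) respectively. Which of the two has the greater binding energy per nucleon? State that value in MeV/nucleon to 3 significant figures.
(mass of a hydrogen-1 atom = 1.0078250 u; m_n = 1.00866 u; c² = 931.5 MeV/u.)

Ar-40; 8.59 MeV/nucleon

Al-27: Σm = 13(1.0078250) + 14(1.00866) = 27.2229650 u; Δm = 0.2414250 u; E_B = 224.89 MeV; E_B/A = 8.329 MeV
Ar-40: Σm = 18(1.0078250) + 22(1.00866) = 40.3313700 u; Δm = 0.3689870 u; E_B = 343.71 MeV; E_B/A = 8.593 MeV
Ar-40 has the higher binding energy per nucleon, so it is the more tightly bound nucleus.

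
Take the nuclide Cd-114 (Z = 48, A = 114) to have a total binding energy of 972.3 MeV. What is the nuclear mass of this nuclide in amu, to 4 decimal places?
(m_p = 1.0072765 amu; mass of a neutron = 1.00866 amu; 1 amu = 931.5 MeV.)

113.8770 amu

Mass defect = 972.3 MeV / (931.5 MeV/amu) = 1.043800 amu
Constituent mass = 48(1.0072765) + 66(1.00866) = 114.9208320 amu
Nuclear mass = 114.9208320 − 1.043800 = 113.8770320 amu ≈ 113.8770 amu (to 4 decimal places)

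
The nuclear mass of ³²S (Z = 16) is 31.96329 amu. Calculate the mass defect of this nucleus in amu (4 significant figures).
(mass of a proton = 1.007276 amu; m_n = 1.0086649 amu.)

Total constituent mass: 16 × 1.007276 + 16 × 1.0086649 = 32.2550544 amu
Δm = 32.2550544 − 31.96329 = 0.2917644 amu

0.2918 amu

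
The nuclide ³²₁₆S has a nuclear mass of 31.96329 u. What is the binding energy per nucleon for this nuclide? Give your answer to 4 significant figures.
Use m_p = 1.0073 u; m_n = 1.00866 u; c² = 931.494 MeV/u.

8.502 MeV/nucleon

Total constituent mass: 16 × 1.0073 + 16 × 1.00866 = 32.25536 u
Mass defect Δm = 32.25536 − 31.96329 = 0.29207 u
Binding energy = Δm·c² = 0.29207 × 931.494 MeV/u = 272.061 MeV
BE/A = 272.061 MeV / 32 = 8.502 MeV/nucleon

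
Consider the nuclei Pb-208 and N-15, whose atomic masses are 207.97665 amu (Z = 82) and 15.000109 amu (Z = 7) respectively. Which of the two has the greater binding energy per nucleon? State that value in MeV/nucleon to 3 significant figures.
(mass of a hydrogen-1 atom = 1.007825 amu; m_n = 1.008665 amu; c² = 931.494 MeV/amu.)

Pb-208: Σm = 82(1.007825) + 126(1.008665) = 209.733440 amu; Δm = 1.756790 amu; E_B = 1636.4 MeV; E_B/A = 7.867 MeV
N-15: Σm = 7(1.007825) + 8(1.008665) = 15.124095 amu; Δm = 0.123986 amu; E_B = 115.49 MeV; E_B/A = 7.699 MeV
Pb-208 has the higher binding energy per nucleon, so it is the more tightly bound nucleus.

Pb-208; 7.87 MeV/nucleon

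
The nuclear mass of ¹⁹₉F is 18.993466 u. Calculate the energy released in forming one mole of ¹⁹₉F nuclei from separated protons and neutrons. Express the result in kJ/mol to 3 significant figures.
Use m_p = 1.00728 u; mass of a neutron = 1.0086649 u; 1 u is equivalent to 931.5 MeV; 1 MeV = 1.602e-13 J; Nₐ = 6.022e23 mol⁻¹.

1.43e+10 kJ/mol

The nucleus contains 9 protons and 19 − 9 = 10 neutrons.
Σm = 9·m_p + 10·m_n = 9.06552 + 10.0866490 = 19.1521690 u
The mass defect is 19.1521690 − 18.993466 = 0.1587030 u.
Binding energy = Δm·c² = 0.1587030 × 931.5 MeV/u = 147.832 MeV
Per nucleus in joules: 147.832 MeV × 1.602e-13 J/MeV = 2.3683e-11 J
Per mole: 2.3683e-11 J × 6.022e23 mol⁻¹ = 1.4262e+13 J/mol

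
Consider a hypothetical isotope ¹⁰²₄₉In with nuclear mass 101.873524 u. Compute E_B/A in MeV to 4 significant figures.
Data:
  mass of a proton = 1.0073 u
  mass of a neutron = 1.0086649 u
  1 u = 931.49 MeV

8.616 MeV/nucleon

Z = 49, so N = A − Z = 102 − 49 = 53.
Σm = 49·m_p + 53·m_n = 49.3577 + 53.4592397 = 102.8169397 u
Δm = 102.8169397 − 101.873524 = 0.9434157 u
E_B = 0.9434157 × 931.49 = 878.782 MeV
Dividing by A = 102 gives 8.616 MeV per nucleon.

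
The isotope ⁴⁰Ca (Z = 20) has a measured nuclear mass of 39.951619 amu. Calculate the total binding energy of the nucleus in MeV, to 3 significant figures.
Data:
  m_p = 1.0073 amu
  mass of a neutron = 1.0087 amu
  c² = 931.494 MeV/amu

Mass of separated nucleons = 20(1.0073) + 20(1.0087) = 20.1460 + 20.1740 = 40.3200 amu
The mass defect is 40.3200 − 39.951619 = 0.368381 amu.
Converting to energy: 0.368381 amu × 931.494 MeV/amu = 343.145 MeV

343 MeV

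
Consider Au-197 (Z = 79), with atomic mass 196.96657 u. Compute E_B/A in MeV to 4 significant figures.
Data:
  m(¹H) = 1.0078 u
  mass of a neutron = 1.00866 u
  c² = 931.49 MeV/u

With 79 protons and 118 neutrons (A = 197):
Total constituent mass: 79 × 1.0078 + 118 × 1.00866 = 198.63808 u
Δm = 198.63808 − 196.96657 = 1.67151 u
Binding energy = Δm·c² = 1.67151 × 931.49 MeV/u = 1556.99 MeV
BE/A = 1556.99 MeV / 197 = 7.904 MeV/nucleon

7.904 MeV/nucleon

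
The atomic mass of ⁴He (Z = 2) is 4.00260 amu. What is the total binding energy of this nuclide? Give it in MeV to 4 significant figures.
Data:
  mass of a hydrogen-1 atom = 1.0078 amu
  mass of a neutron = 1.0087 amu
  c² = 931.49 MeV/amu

28.32 MeV

Total constituent mass: 2 × 1.0078 + 2 × 1.0087 = 4.0330 amu
The mass defect is 4.0330 − 4.00260 = 0.03040 amu.
Converting to energy: 0.03040 amu × 931.49 MeV/amu = 28.3173 MeV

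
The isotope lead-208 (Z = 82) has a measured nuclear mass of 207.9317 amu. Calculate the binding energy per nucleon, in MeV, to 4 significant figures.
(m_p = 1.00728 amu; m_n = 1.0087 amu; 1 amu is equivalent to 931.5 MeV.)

Z = 82, so N = A − Z = 208 − 82 = 126.
Σm = 82·m_p + 126·m_n = 82.59696 + 127.0962 = 209.69316 amu
Mass defect Δm = 209.69316 − 207.9317 = 1.76146 amu
Binding energy = Δm·c² = 1.76146 × 931.5 MeV/amu = 1640.80 MeV
Per nucleon: 1640.80 / 208 = 7.888 MeV

7.888 MeV/nucleon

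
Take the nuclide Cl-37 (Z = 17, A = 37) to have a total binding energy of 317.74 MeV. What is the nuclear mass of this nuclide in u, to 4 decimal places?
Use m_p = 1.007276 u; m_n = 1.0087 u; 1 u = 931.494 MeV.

Mass defect = 317.74 MeV / (931.494 MeV/u) = 0.341108 u
Constituent mass = 17(1.007276) + 20(1.0087) = 37.297692 u
Nuclear mass = 37.297692 − 0.341108 = 36.956584 u ≈ 36.9566 u (to 4 decimal places)

36.9566 u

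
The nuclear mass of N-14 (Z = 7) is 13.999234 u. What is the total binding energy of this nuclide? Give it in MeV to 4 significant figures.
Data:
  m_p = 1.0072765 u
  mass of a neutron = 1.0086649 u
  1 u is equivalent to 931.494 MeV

104.7 MeV

Σm = 7·m_p + 7·m_n = 7.0509355 + 7.0606543 = 14.1115898 u
Mass defect Δm = 14.1115898 − 13.999234 = 0.1123558 u
Binding energy = Δm·c² = 0.1123558 × 931.494 MeV/u = 104.659 MeV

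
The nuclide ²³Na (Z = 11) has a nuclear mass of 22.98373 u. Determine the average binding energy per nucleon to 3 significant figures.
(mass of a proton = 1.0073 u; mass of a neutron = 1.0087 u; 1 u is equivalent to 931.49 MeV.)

8.14 MeV/nucleon

With 11 protons and 12 neutrons (A = 23):
Total constituent mass: 11 × 1.0073 + 12 × 1.0087 = 23.1847 u
Δm = 23.1847 − 22.98373 = 0.20097 u
E_B = 0.20097 × 931.49 = 187.202 MeV
Dividing by A = 23 gives 8.139 MeV per nucleon.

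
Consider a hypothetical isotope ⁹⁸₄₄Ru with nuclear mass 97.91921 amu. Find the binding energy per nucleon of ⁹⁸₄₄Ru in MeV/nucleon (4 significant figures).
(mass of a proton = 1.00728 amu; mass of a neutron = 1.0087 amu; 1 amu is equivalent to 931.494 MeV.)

Mass of separated nucleons = 44(1.00728) + 54(1.0087) = 44.32032 + 54.4698 = 98.79012 amu
Mass defect Δm = 98.79012 − 97.91921 = 0.87091 amu
Binding energy = Δm·c² = 0.87091 × 931.494 MeV/amu = 811.247 MeV
Per nucleon: 811.247 / 98 = 8.278 MeV

8.278 MeV/nucleon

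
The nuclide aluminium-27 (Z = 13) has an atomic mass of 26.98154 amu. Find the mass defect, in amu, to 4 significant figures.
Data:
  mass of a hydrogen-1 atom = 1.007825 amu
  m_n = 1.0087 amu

0.2420 amu

Mass of separated nucleons = 13(1.007825) + 14(1.0087) = 13.101725 + 14.1218 = 27.223525 amu
The mass defect is 27.223525 − 26.98154 = 0.241985 amu.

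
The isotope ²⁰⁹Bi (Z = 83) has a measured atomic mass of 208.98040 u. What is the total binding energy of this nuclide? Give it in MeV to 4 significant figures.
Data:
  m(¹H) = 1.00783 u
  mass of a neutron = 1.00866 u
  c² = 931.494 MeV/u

1640 MeV

Total constituent mass: 83 × 1.00783 + 126 × 1.00866 = 210.74105 u
The mass defect is 210.74105 − 208.98040 = 1.76065 u.
Converting to energy: 1.76065 u × 931.494 MeV/u = 1640.03 MeV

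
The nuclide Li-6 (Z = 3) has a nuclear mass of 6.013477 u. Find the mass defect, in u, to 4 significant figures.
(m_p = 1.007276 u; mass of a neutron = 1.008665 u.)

Σm = 3·m_p + 3·m_n = 3.021828 + 3.025995 = 6.047823 u
The mass defect is 6.047823 − 6.013477 = 0.034346 u.

0.03435 u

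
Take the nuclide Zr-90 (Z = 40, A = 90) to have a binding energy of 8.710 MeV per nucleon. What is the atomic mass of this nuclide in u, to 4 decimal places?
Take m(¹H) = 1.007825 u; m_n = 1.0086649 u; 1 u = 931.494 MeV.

Total binding energy = 90 × 8.710 = 783.900 MeV
Mass defect = 783.900 MeV / (931.494 MeV/u) = 0.841551 u
Constituent mass = 40(1.007825) + 50(1.0086649) = 90.7462450 u
Atomic mass = 90.7462450 − 0.841551 = 89.9046940 u ≈ 89.9047 u (to 4 decimal places)

89.9047 u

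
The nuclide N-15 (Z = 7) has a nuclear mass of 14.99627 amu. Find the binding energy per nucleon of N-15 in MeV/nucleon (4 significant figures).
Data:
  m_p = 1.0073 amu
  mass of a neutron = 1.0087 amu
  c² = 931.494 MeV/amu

Z = 7, so N = A − Z = 15 − 7 = 8.
Σm = 7·m_p + 8·m_n = 7.0511 + 8.0696 = 15.1207 amu
Δm = 15.1207 − 14.99627 = 0.12443 amu
Binding energy = Δm·c² = 0.12443 × 931.494 MeV/amu = 115.906 MeV
BE/A = 115.906 MeV / 15 = 7.727 MeV/nucleon

7.727 MeV/nucleon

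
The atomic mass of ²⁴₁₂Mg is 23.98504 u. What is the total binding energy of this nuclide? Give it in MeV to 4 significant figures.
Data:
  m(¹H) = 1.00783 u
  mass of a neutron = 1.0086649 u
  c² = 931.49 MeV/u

The nucleus contains 12 protons and 24 − 12 = 12 neutrons.
Total constituent mass: 12 × 1.00783 + 12 × 1.0086649 = 24.1979388 u
The mass defect is 24.1979388 − 23.98504 = 0.2128988 u.
E_B = 0.2128988 × 931.49 = 198.313 MeV

198.3 MeV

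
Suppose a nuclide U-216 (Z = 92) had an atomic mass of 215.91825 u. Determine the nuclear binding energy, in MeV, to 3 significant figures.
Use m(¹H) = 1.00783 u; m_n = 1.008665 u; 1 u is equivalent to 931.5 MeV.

With 92 protons and 124 neutrons (A = 216):
Σm = 92·m(¹H) + 124·m_n = 92.72036 + 125.074460 = 217.794820 u
Δm = 217.794820 − 215.91825 = 1.876570 u
Converting to energy: 1.876570 u × 931.5 MeV/u = 1748.02 MeV

1750 MeV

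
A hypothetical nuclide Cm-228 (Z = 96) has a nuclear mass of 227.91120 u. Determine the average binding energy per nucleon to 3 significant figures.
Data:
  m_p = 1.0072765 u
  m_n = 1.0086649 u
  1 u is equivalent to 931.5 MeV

7.89 MeV/nucleon

The nucleus contains 96 protons and 228 − 96 = 132 neutrons.
Σm = 96·m_p + 132·m_n = 96.6985440 + 133.1437668 = 229.8423108 u
The mass defect is 229.8423108 − 227.91120 = 1.9311108 u.
Binding energy = Δm·c² = 1.9311108 × 931.5 MeV/u = 1798.83 MeV
Dividing by A = 228 gives 7.890 MeV per nucleon.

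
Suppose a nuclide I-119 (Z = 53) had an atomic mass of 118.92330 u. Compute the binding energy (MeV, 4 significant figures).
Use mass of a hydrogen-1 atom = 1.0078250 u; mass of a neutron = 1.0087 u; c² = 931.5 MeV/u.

With 53 protons and 66 neutrons (A = 119):
Σm = 53·m(¹H) + 66·m_n = 53.4147250 + 66.5742 = 119.9889250 u
Mass defect Δm = 119.9889250 − 118.92330 = 1.0656250 u
Converting to energy: 1.0656250 u × 931.5 MeV/u = 992.630 MeV

992.6 MeV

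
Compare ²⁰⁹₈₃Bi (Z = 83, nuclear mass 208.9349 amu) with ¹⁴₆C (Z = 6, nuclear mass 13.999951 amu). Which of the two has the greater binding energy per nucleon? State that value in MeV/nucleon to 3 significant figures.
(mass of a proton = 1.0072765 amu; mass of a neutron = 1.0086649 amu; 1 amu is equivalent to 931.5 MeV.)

²⁰⁹₈₃Bi: Σm = 83(1.0072765) + 126(1.0086649) = 210.6957269 amu; Δm = 1.7608269 amu; E_B = 1640.2 MeV; E_B/A = 7.848 MeV
¹⁴₆C: Σm = 6(1.0072765) + 8(1.0086649) = 14.1129782 amu; Δm = 0.1130272 amu; E_B = 105.28 MeV; E_B/A = 7.520 MeV
²⁰⁹₈₃Bi has the higher binding energy per nucleon, so it is the more tightly bound nucleus.

²⁰⁹₈₃Bi; 7.85 MeV/nucleon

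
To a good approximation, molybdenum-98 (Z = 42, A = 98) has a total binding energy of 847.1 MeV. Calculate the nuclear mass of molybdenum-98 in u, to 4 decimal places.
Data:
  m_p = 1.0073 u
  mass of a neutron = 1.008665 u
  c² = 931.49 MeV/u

97.8824 u

Mass defect = 847.1 MeV / (931.49 MeV/u) = 0.909403 u
Constituent mass = 42(1.0073) + 56(1.008665) = 98.791840 u
Nuclear mass = 98.791840 − 0.909403 = 97.882437 u ≈ 97.8824 u (to 4 decimal places)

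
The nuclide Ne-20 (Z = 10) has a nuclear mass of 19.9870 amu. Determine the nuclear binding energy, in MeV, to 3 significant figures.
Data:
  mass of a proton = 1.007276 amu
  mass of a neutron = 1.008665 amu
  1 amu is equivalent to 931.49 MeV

With 10 protons and 10 neutrons (A = 20):
Total constituent mass: 10 × 1.007276 + 10 × 1.008665 = 20.159410 amu
The mass defect is 20.159410 − 19.9870 = 0.172410 amu.
Binding energy = Δm·c² = 0.172410 × 931.49 MeV/amu = 160.598 MeV

161 MeV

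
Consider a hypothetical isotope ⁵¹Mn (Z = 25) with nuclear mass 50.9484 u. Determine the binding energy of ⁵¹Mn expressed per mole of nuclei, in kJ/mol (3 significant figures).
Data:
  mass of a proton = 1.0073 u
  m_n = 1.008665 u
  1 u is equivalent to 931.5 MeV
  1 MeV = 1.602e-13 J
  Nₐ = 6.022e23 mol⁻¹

4.13e+10 kJ/mol

The nucleus contains 25 protons and 51 − 25 = 26 neutrons.
Σm = 25·m_p + 26·m_n = 25.1825 + 26.225290 = 51.407790 u
Mass defect Δm = 51.407790 − 50.9484 = 0.459390 u
E_B = 0.459390 × 931.5 = 427.922 MeV
Per nucleus in joules: 427.922 MeV × 1.602e-13 J/MeV = 6.8553e-11 J
Per mole: 6.8553e-11 J × 6.022e23 mol⁻¹ = 4.1283e+13 J/mol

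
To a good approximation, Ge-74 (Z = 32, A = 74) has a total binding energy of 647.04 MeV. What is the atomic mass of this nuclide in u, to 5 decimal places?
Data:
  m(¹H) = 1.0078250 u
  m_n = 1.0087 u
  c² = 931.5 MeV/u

Mass defect = 647.04 MeV / (931.5 MeV/u) = 0.6946216 u
Constituent mass = 32(1.0078250) + 42(1.0087) = 74.6158000 u
Atomic mass = 74.6158000 − 0.6946216 = 73.9211784 u ≈ 73.92118 u (to 5 decimal places)

73.92118 u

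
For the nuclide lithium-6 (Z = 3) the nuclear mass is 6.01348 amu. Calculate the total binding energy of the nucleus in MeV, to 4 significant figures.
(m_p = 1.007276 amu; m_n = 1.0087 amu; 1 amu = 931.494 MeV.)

32.09 MeV

Z = 3, so N = A − Z = 6 − 3 = 3.
Mass of separated nucleons = 3(1.007276) + 3(1.0087) = 3.021828 + 3.0261 = 6.047928 amu
Mass defect Δm = 6.047928 − 6.01348 = 0.034448 amu
Converting to energy: 0.034448 amu × 931.494 MeV/amu = 32.0881 MeV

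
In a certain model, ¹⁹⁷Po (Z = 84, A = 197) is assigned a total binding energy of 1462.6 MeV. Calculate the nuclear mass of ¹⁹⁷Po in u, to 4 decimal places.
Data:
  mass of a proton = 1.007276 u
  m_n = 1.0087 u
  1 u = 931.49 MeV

Mass defect = 1462.6 MeV / (931.49 MeV/u) = 1.570173 u
Constituent mass = 84(1.007276) + 113(1.0087) = 198.594284 u
Nuclear mass = 198.594284 − 1.570173 = 197.024111 u ≈ 197.0241 u (to 4 decimal places)

197.0241 u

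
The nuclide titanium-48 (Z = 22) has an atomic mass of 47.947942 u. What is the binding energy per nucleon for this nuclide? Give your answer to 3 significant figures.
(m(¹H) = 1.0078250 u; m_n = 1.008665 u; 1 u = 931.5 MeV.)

Z = 22, so N = A − Z = 48 − 22 = 26.
Σm = 22·m(¹H) + 26·m_n = 22.1721500 + 26.225290 = 48.3974400 u
Mass defect Δm = 48.3974400 − 47.947942 = 0.4494980 u
Converting to energy: 0.4494980 u × 931.5 MeV/u = 418.707 MeV
Dividing by A = 48 gives 8.723 MeV per nucleon.

8.72 MeV/nucleon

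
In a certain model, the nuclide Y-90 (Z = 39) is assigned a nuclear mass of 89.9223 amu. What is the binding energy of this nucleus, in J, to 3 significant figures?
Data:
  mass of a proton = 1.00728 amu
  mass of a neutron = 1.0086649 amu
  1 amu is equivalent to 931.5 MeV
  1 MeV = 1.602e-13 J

Total constituent mass: 39 × 1.00728 + 51 × 1.0086649 = 90.7258299 amu
Δm = 90.7258299 − 89.9223 = 0.8035299 amu
E_B = 0.8035299 × 931.5 = 748.488 MeV
In joules: 748.488 MeV × 1.602e-13 J/MeV = 1.1991e-10 J

1.20e-10 J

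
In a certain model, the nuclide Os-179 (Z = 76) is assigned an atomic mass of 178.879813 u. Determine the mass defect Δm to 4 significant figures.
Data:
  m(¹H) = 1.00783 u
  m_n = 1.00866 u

Z = 76, so N = A − Z = 179 − 76 = 103.
Mass of separated nucleons = 76(1.00783) + 103(1.00866) = 76.59508 + 103.89198 = 180.48706 u
Mass defect Δm = 180.48706 − 178.879813 = 1.607247 u

1.607 u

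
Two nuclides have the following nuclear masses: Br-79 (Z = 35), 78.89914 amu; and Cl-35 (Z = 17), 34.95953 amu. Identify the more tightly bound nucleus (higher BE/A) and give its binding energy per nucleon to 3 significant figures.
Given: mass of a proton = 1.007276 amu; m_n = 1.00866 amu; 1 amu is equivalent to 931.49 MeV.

Br-79: Σm = 35(1.007276) + 44(1.00866) = 79.635700 amu; Δm = 0.736560 amu; E_B = 686.10 MeV; E_B/A = 8.6848 MeV
Cl-35: Σm = 17(1.007276) + 18(1.00866) = 35.279572 amu; Δm = 0.320042 amu; E_B = 298.12 MeV; E_B/A = 8.518 MeV
Br-79 has the higher binding energy per nucleon, so it is the more tightly bound nucleus.

Br-79; 8.68 MeV/nucleon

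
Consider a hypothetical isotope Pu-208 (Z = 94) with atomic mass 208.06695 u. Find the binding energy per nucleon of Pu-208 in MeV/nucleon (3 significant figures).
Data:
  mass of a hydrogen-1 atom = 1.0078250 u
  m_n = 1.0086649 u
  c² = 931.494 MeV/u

With 94 protons and 114 neutrons (A = 208):
Mass of separated nucleons = 94(1.0078250) + 114(1.0086649) = 94.7355500 + 114.9877986 = 209.7233486 u
The mass defect is 209.7233486 − 208.06695 = 1.6563986 u.
Binding energy = Δm·c² = 1.6563986 × 931.494 MeV/u = 1542.93 MeV
Dividing by A = 208 gives 7.418 MeV per nucleon.

7.42 MeV/nucleon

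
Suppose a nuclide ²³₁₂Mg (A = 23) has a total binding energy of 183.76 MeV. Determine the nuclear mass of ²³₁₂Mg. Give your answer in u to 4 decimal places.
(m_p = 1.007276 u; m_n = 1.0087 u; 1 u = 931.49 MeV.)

Mass defect = 183.76 MeV / (931.49 MeV/u) = 0.197275 u
Constituent mass = 12(1.007276) + 11(1.0087) = 23.183012 u
Nuclear mass = 23.183012 − 0.197275 = 22.985737 u ≈ 22.9857 u (to 4 decimal places)

22.9857 u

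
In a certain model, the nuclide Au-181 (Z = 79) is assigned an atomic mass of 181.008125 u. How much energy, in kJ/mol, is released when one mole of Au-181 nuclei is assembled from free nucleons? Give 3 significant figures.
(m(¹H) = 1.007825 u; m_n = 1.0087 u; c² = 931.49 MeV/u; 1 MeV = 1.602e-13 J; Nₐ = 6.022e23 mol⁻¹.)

1.35e+11 kJ/mol

With 79 protons and 102 neutrons (A = 181):
Total constituent mass: 79 × 1.007825 + 102 × 1.0087 = 182.505575 u
Mass defect Δm = 182.505575 − 181.008125 = 1.497450 u
Converting to energy: 1.497450 u × 931.49 MeV/u = 1394.86 MeV
Per nucleus in joules: 1394.86 MeV × 1.602e-13 J/MeV = 2.2346e-10 J
Per mole: 2.2346e-10 J × 6.022e23 mol⁻¹ = 1.3457e+14 J/mol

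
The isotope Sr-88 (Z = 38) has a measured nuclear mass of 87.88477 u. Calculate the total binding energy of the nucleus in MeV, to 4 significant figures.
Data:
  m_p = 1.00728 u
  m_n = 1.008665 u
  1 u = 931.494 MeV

768.6 MeV

Total constituent mass: 38 × 1.00728 + 50 × 1.008665 = 88.709890 u
The mass defect is 88.709890 − 87.88477 = 0.825120 u.
Binding energy = Δm·c² = 0.825120 × 931.494 MeV/u = 768.594 MeV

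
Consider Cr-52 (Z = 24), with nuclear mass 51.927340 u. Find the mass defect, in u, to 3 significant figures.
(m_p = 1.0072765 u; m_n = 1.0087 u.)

0.491 u

With 24 protons and 28 neutrons (A = 52):
Mass of separated nucleons = 24(1.0072765) + 28(1.0087) = 24.1746360 + 28.2436 = 52.4182360 u
Δm = 52.4182360 − 51.927340 = 0.4908960 u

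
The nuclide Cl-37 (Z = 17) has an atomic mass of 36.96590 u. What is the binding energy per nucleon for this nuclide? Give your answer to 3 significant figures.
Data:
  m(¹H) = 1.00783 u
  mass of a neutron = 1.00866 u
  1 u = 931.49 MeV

8.57 MeV/nucleon

With 17 protons and 20 neutrons (A = 37):
Total constituent mass: 17 × 1.00783 + 20 × 1.00866 = 37.30631 u
Δm = 37.30631 − 36.96590 = 0.34041 u
Binding energy = Δm·c² = 0.34041 × 931.49 MeV/u = 317.089 MeV
BE/A = 317.089 MeV / 37 = 8.570 MeV/nucleon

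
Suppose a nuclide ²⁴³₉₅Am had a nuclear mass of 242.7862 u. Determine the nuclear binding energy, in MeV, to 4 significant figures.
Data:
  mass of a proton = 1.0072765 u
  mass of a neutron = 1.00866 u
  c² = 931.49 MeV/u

2037 MeV

Mass of separated nucleons = 95(1.0072765) + 148(1.00866) = 95.6912675 + 149.28168 = 244.9729475 u
Δm = 244.9729475 − 242.7862 = 2.1867475 u
Binding energy = Δm·c² = 2.1867475 × 931.49 MeV/u = 2036.93 MeV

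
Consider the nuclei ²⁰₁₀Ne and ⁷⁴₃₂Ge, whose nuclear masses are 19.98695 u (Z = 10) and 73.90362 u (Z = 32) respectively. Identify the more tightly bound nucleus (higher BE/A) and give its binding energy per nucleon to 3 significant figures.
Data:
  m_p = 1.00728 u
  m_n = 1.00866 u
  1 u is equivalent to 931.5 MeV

²⁰₁₀Ne: Σm = 10(1.00728) + 10(1.00866) = 20.15940 u; Δm = 0.17245 u; E_B = 160.64 MeV; E_B/A = 8.032 MeV
⁷⁴₃₂Ge: Σm = 32(1.00728) + 42(1.00866) = 74.59668 u; Δm = 0.69306 u; E_B = 645.59 MeV; E_B/A = 8.724 MeV
⁷⁴₃₂Ge has the higher binding energy per nucleon, so it is the more tightly bound nucleus.

⁷⁴₃₂Ge; 8.72 MeV/nucleon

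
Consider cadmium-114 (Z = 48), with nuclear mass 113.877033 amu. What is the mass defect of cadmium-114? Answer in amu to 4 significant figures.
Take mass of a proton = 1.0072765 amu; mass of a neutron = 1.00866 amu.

Mass of separated nucleons = 48(1.0072765) + 66(1.00866) = 48.3492720 + 66.57156 = 114.9208320 amu
Mass defect Δm = 114.9208320 − 113.877033 = 1.0437990 amu

1.044 amu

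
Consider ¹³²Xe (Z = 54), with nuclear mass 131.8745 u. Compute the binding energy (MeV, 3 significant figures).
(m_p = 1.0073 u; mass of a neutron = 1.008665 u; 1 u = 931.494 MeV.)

Z = 54, so N = A − Z = 132 − 54 = 78.
Mass of separated nucleons = 54(1.0073) + 78(1.008665) = 54.3942 + 78.675870 = 133.070070 u
Mass defect Δm = 133.070070 − 131.8745 = 1.195570 u
Binding energy = Δm·c² = 1.195570 × 931.494 MeV/u = 1113.67 MeV

1110 MeV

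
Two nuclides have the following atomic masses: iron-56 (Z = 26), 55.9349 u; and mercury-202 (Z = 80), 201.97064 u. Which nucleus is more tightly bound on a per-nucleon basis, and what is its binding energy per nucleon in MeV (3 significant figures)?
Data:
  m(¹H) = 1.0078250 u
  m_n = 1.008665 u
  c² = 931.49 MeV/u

iron-56: Σm = 26(1.0078250) + 30(1.008665) = 56.4634000 u; Δm = 0.5285000 u; E_B = 492.29 MeV; E_B/A = 8.791 MeV
mercury-202: Σm = 80(1.0078250) + 122(1.008665) = 203.6831300 u; Δm = 1.7124900 u; E_B = 1595.2 MeV; E_B/A = 7.897 MeV
iron-56 has the higher binding energy per nucleon, so it is the more tightly bound nucleus.

iron-56; 8.79 MeV/nucleon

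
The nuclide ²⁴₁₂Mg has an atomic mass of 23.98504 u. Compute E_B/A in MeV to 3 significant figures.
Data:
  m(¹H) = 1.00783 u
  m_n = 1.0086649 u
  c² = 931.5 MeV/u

Z = 12, so N = A − Z = 24 − 12 = 12.
Total constituent mass: 12 × 1.00783 + 12 × 1.0086649 = 24.1979388 u
Mass defect Δm = 24.1979388 − 23.98504 = 0.2128988 u
Binding energy = Δm·c² = 0.2128988 × 931.5 MeV/u = 198.315 MeV
Per nucleon: 198.315 / 24 = 8.263 MeV

8.26 MeV/nucleon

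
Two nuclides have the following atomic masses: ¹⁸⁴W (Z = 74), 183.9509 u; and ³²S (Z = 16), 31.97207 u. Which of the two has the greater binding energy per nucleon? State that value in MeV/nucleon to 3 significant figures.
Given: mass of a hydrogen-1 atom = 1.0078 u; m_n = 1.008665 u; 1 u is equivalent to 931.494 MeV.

³²S; 8.48 MeV/nucleon

¹⁸⁴W: Σm = 74(1.0078) + 110(1.008665) = 185.530350 u; Δm = 1.579450 u; E_B = 1471.2 MeV; E_B/A = 7.996 MeV
³²S: Σm = 16(1.0078) + 16(1.008665) = 32.263440 u; Δm = 0.291370 u; E_B = 271.41 MeV; E_B/A = 8.482 MeV
³²S has the higher binding energy per nucleon, so it is the more tightly bound nucleus.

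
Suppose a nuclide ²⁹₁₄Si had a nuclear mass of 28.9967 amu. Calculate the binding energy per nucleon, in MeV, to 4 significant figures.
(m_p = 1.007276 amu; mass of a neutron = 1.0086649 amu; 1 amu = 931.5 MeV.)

Mass of separated nucleons = 14(1.007276) + 15(1.0086649) = 14.101864 + 15.1299735 = 29.2318375 amu
Mass defect Δm = 29.2318375 − 28.9967 = 0.2351375 amu
E_B = 0.2351375 × 931.5 = 219.031 MeV
Dividing by A = 29 gives 7.553 MeV per nucleon.

7.553 MeV/nucleon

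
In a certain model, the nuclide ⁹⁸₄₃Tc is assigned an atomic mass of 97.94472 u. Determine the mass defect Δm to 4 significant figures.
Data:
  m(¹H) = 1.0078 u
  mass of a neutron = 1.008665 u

Z = 43, so N = A − Z = 98 − 43 = 55.
Mass of separated nucleons = 43(1.0078) + 55(1.008665) = 43.3354 + 55.476575 = 98.811975 u
Mass defect Δm = 98.811975 − 97.94472 = 0.867255 u

0.8673 u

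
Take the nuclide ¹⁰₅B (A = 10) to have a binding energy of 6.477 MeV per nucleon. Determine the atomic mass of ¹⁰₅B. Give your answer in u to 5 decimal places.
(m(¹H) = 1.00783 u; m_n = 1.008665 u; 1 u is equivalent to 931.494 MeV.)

10.01294 u

Total binding energy = 10 × 6.477 = 64.770 MeV
Mass defect = 64.770 MeV / (931.494 MeV/u) = 0.0695335 u
Constituent mass = 5(1.00783) + 5(1.008665) = 10.082475 u
Atomic mass = 10.082475 − 0.0695335 = 10.0129415 u ≈ 10.01294 u (to 5 decimal places)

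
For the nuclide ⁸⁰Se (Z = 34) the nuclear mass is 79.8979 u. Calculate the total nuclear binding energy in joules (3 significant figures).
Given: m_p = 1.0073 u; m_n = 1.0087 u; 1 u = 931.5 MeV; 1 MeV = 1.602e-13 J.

Z = 34, so N = A − Z = 80 − 34 = 46.
Σm = 34·m_p + 46·m_n = 34.2482 + 46.4002 = 80.6484 u
Mass defect Δm = 80.6484 − 79.8979 = 0.7505 u
E_B = 0.7505 × 931.5 = 699.091 MeV
In joules: 699.091 MeV × 1.602e-13 J/MeV = 1.1199e-10 J

1.12e-10 J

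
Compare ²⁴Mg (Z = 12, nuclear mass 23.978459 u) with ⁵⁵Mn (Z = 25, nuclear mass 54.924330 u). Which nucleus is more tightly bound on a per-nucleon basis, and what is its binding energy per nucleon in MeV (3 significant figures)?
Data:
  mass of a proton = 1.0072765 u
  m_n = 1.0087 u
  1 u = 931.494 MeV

⁵⁵Mn; 8.78 MeV/nucleon

²⁴Mg: Σm = 12(1.0072765) + 12(1.0087) = 24.1917180 u; Δm = 0.2132590 u; E_B = 198.65 MeV; E_B/A = 8.277 MeV
⁵⁵Mn: Σm = 25(1.0072765) + 30(1.0087) = 55.4429125 u; Δm = 0.5185825 u; E_B = 483.06 MeV; E_B/A = 8.783 MeV
⁵⁵Mn has the higher binding energy per nucleon, so it is the more tightly bound nucleus.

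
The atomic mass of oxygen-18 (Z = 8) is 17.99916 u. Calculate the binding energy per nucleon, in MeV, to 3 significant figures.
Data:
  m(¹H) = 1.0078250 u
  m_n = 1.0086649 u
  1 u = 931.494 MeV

7.77 MeV/nucleon

Σm = 8·m(¹H) + 10·m_n = 8.0626000 + 10.0866490 = 18.1492490 u
The mass defect is 18.1492490 − 17.99916 = 0.1500890 u.
Binding energy = Δm·c² = 0.1500890 × 931.494 MeV/u = 139.807 MeV
Dividing by A = 18 gives 7.767 MeV per nucleon.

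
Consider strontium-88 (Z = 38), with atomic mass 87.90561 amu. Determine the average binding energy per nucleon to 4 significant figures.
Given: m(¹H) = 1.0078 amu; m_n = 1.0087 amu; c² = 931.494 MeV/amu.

8.741 MeV/nucleon

The nucleus contains 38 protons and 88 − 38 = 50 neutrons.
Σm = 38·m(¹H) + 50·m_n = 38.2964 + 50.4350 = 88.7314 amu
Mass defect Δm = 88.7314 − 87.90561 = 0.82579 amu
Binding energy = Δm·c² = 0.82579 × 931.494 MeV/amu = 769.218 MeV
BE/A = 769.218 MeV / 88 = 8.741 MeV/nucleon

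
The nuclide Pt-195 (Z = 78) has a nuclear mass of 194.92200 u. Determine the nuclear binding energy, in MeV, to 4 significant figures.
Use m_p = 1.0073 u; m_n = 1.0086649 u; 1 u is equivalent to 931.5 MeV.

1547 MeV

The nucleus contains 78 protons and 195 − 78 = 117 neutrons.
Mass of separated nucleons = 78(1.0073) + 117(1.0086649) = 78.5694 + 118.0137933 = 196.5831933 u
The mass defect is 196.5831933 − 194.92200 = 1.6611933 u.
E_B = 1.6611933 × 931.5 = 1547.40 MeV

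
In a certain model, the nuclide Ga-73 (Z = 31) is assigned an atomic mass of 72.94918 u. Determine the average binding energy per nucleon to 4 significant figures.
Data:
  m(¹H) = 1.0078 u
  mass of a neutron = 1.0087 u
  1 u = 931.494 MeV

8.396 MeV/nucleon

With 31 protons and 42 neutrons (A = 73):
Mass of separated nucleons = 31(1.0078) + 42(1.0087) = 31.2418 + 42.3654 = 73.6072 u
The mass defect is 73.6072 − 72.94918 = 0.65802 u.
Binding energy = Δm·c² = 0.65802 × 931.494 MeV/u = 612.942 MeV
Dividing by A = 73 gives 8.396 MeV per nucleon.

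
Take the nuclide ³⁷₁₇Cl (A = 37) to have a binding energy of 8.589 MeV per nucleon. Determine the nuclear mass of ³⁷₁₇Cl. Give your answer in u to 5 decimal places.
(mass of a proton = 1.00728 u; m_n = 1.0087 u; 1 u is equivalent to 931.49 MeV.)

36.95659 u

Total binding energy = 37 × 8.589 = 317.793 MeV
Mass defect = 317.793 MeV / (931.49 MeV/u) = 0.3411663 u
Constituent mass = 17(1.00728) + 20(1.0087) = 37.29776 u
Nuclear mass = 37.29776 − 0.3411663 = 36.9565937 u ≈ 36.95659 u (to 5 decimal places)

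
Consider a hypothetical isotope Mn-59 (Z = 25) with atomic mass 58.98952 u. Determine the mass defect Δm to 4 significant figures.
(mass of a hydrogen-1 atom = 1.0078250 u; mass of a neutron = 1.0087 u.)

Σm = 25·m(¹H) + 34·m_n = 25.1956250 + 34.2958 = 59.4914250 u
Mass defect Δm = 59.4914250 − 58.98952 = 0.5019050 u

0.5019 u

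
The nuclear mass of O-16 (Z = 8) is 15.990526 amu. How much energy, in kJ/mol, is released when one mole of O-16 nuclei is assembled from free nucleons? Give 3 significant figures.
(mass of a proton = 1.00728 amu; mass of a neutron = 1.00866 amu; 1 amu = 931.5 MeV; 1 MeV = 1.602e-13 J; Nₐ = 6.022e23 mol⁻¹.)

1.23e+10 kJ/mol

Mass of separated nucleons = 8(1.00728) + 8(1.00866) = 8.05824 + 8.06928 = 16.12752 amu
The mass defect is 16.12752 − 15.990526 = 0.136994 amu.
E_B = 0.136994 × 931.5 = 127.610 MeV
Per nucleus in joules: 127.610 MeV × 1.602e-13 J/MeV = 2.0443e-11 J
Per mole: 2.0443e-11 J × 6.022e23 mol⁻¹ = 1.2311e+13 J/mol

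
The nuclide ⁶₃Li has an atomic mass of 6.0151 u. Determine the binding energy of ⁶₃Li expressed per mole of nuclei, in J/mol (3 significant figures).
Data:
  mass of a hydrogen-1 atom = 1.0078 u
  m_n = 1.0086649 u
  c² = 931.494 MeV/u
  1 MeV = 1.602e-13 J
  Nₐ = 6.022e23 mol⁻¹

With 3 protons and 3 neutrons (A = 6):
Σm = 3·m(¹H) + 3·m_n = 3.0234 + 3.0259947 = 6.0493947 u
Mass defect Δm = 6.0493947 − 6.0151 = 0.0342947 u
E_B = 0.0342947 × 931.494 = 31.9453 MeV
Per nucleus in joules: 31.9453 MeV × 1.602e-13 J/MeV = 5.1176e-12 J
Per mole: 5.1176e-12 J × 6.022e23 mol⁻¹ = 3.0818e+12 J/mol

3.08e+12 J/mol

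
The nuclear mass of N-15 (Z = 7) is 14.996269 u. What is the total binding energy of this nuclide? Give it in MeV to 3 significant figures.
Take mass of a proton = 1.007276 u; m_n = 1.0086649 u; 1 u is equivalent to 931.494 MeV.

Total constituent mass: 7 × 1.007276 + 8 × 1.0086649 = 15.1202512 u
Mass defect Δm = 15.1202512 − 14.996269 = 0.1239822 u
E_B = 0.1239822 × 931.494 = 115.489 MeV

115 MeV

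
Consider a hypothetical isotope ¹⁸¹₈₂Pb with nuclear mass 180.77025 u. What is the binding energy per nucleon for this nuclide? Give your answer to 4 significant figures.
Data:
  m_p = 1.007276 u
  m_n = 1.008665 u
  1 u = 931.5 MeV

Σm = 82·m_p + 99·m_n = 82.596632 + 99.857835 = 182.454467 u
Δm = 182.454467 − 180.77025 = 1.684217 u
Binding energy = Δm·c² = 1.684217 × 931.5 MeV/u = 1568.85 MeV
Per nucleon: 1568.85 / 181 = 8.668 MeV

8.668 MeV/nucleon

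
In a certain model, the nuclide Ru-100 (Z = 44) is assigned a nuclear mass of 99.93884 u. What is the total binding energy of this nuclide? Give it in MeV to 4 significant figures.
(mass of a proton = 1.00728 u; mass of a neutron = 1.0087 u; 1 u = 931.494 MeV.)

Z = 44, so N = A − Z = 100 − 44 = 56.
Mass of separated nucleons = 44(1.00728) + 56(1.0087) = 44.32032 + 56.4872 = 100.80752 u
Mass defect Δm = 100.80752 − 99.93884 = 0.86868 u
Binding energy = Δm·c² = 0.86868 × 931.494 MeV/u = 809.170 MeV

809.2 MeV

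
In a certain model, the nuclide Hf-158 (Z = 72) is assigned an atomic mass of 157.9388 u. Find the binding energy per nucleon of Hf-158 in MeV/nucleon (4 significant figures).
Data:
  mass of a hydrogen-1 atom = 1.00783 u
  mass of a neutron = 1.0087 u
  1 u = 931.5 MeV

8.096 MeV/nucleon

Σm = 72·m(¹H) + 86·m_n = 72.56376 + 86.7482 = 159.31196 u
The mass defect is 159.31196 − 157.9388 = 1.37316 u.
Converting to energy: 1.37316 u × 931.5 MeV/u = 1279.10 MeV
BE/A = 1279.10 MeV / 158 = 8.096 MeV/nucleon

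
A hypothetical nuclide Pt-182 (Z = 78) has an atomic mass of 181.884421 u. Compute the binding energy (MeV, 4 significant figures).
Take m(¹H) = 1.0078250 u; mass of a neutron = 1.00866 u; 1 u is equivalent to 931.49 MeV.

1515 MeV

Total constituent mass: 78 × 1.0078250 + 104 × 1.00866 = 183.5109900 u
Δm = 183.5109900 − 181.884421 = 1.6265690 u
E_B = 1.6265690 × 931.49 = 1515.13 MeV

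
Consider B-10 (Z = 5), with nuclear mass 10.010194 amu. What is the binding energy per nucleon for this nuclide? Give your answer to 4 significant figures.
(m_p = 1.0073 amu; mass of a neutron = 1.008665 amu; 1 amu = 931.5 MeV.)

6.486 MeV/nucleon

Σm = 5·m_p + 5·m_n = 5.0365 + 5.043325 = 10.079825 amu
Mass defect Δm = 10.079825 − 10.010194 = 0.069631 amu
Binding energy = Δm·c² = 0.069631 × 931.5 MeV/amu = 64.8613 MeV
Per nucleon: 64.8613 / 10 = 6.486 MeV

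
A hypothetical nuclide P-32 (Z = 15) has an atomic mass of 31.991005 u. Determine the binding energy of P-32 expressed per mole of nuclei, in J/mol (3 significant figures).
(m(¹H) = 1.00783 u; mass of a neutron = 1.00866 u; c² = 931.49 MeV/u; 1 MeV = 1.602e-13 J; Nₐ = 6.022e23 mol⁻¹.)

The nucleus contains 15 protons and 32 − 15 = 17 neutrons.
Mass of separated nucleons = 15(1.00783) + 17(1.00866) = 15.11745 + 17.14722 = 32.26467 u
Mass defect Δm = 32.26467 − 31.991005 = 0.273665 u
Converting to energy: 0.273665 u × 931.49 MeV/u = 254.916 MeV
Per nucleus in joules: 254.916 MeV × 1.602e-13 J/MeV = 4.0838e-11 J
Per mole: 4.0838e-11 J × 6.022e23 mol⁻¹ = 2.4593e+13 J/mol

2.46e+13 J/mol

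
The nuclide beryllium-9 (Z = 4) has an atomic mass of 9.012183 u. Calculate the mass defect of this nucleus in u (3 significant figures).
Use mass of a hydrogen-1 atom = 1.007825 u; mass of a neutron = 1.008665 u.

0.0624 u

Total constituent mass: 4 × 1.007825 + 5 × 1.008665 = 9.074625 u
Δm = 9.074625 − 9.012183 = 0.062442 u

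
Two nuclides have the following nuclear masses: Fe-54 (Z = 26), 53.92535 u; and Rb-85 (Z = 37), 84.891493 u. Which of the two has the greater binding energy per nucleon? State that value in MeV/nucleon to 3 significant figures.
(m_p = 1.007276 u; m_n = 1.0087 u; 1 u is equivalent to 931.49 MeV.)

Fe-54: Σm = 26(1.007276) + 28(1.0087) = 54.432776 u; Δm = 0.507426 u; E_B = 472.66 MeV; E_B/A = 8.753 MeV
Rb-85: Σm = 37(1.007276) + 48(1.0087) = 85.686812 u; Δm = 0.795319 u; E_B = 740.83 MeV; E_B/A = 8.716 MeV
Fe-54 has the higher binding energy per nucleon, so it is the more tightly bound nucleus.

Fe-54; 8.75 MeV/nucleon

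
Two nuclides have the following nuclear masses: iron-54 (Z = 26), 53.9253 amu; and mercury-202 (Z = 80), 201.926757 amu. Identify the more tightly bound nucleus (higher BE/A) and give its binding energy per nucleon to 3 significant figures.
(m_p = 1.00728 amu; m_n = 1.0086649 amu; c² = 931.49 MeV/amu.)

iron-54: Σm = 26(1.00728) + 28(1.0086649) = 54.4318972 amu; Δm = 0.5065972 amu; E_B = 471.89 MeV; E_B/A = 8.739 MeV
mercury-202: Σm = 80(1.00728) + 122(1.0086649) = 203.6395178 amu; Δm = 1.7127608 amu; E_B = 1595.4 MeV; E_B/A = 7.898 MeV
iron-54 has the higher binding energy per nucleon, so it is the more tightly bound nucleus.

iron-54; 8.74 MeV/nucleon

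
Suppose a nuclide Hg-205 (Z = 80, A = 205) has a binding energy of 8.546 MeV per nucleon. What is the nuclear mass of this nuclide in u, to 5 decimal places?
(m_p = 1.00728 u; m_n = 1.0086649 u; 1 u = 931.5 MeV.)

Total binding energy = 205 × 8.546 = 1751.930 MeV
Mass defect = 1751.930 MeV / (931.5 MeV/u) = 1.8807622 u
Constituent mass = 80(1.00728) + 125(1.0086649) = 206.6655125 u
Nuclear mass = 206.6655125 − 1.8807622 = 204.7847503 u ≈ 204.78475 u (to 5 decimal places)

204.78475 u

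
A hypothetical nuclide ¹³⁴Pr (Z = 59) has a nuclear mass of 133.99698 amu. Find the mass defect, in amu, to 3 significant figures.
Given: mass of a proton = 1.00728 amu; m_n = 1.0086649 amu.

Total constituent mass: 59 × 1.00728 + 75 × 1.0086649 = 135.0793875 amu
The mass defect is 135.0793875 − 133.99698 = 1.0824075 amu.

1.08 amu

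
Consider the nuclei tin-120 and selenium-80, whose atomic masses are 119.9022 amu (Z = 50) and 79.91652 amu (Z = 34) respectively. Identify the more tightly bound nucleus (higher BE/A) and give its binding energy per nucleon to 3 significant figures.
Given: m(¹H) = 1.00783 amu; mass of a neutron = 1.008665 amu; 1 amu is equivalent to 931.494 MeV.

tin-120: Σm = 50(1.00783) + 70(1.008665) = 120.998050 amu; Δm = 1.095850 amu; E_B = 1020.778 MeV; E_B/A = 8.506 MeV
selenium-80: Σm = 34(1.00783) + 46(1.008665) = 80.664810 amu; Δm = 0.748290 amu; E_B = 697.03 MeV; E_B/A = 8.713 MeV
selenium-80 has the higher binding energy per nucleon, so it is the more tightly bound nucleus.

selenium-80; 8.71 MeV/nucleon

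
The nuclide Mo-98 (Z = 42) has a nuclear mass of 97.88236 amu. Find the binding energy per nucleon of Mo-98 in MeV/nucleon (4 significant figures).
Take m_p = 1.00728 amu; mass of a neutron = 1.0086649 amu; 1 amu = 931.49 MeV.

The nucleus contains 42 protons and 98 − 42 = 56 neutrons.
Σm = 42·m_p + 56·m_n = 42.30576 + 56.4852344 = 98.7909944 amu
The mass defect is 98.7909944 − 97.88236 = 0.9086344 amu.
E_B = 0.9086344 × 931.49 = 846.384 MeV
Per nucleon: 846.384 / 98 = 8.637 MeV

8.637 MeV/nucleon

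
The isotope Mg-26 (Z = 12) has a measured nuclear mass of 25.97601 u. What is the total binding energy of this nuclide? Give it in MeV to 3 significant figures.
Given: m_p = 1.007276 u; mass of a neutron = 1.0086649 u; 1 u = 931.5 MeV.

The nucleus contains 12 protons and 26 − 12 = 14 neutrons.
Mass of separated nucleons = 12(1.007276) + 14(1.0086649) = 12.087312 + 14.1213086 = 26.2086206 u
Δm = 26.2086206 − 25.97601 = 0.2326106 u
E_B = 0.2326106 × 931.5 = 216.677 MeV

217 MeV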